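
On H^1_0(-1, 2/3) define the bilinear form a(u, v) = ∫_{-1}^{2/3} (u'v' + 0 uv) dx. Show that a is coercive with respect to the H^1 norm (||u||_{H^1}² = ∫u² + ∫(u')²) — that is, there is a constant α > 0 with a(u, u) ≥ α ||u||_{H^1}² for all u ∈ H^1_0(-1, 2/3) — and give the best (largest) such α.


α = 9*π^2/(25 + 9*π^2)

Coercivity of a(·,·) on H^1_0(-1, 2/3) means a(u, u) ≥ α ||u||_{H^1}² for every u ∈ H^1_0.
The interval has length L = 5/3, and Poincaré/coercivity depend only on L. Here a(u, u) = ∫(u')² + (0)·∫u².
Here c = 0, so a(u,u) = ∫(u')² alone. The condition a(u,u) ≥ α||u||_{H^1}² reads (1−α)∫(u')² ≥ (α−c)∫u². Any admissible α is ≤ 1 (rapidly oscillating u have ∫u²/∫(u')² → 0), and α = 1 would force 0 ≥ (1−c)∫u², impossible since c < 1; so 1−α > 0. By the sharp Poincaré inequality on H^1_0 of an interval of length L, ∫(u')² ≥ (π/L)²∫u² with equality for the first sine mode sin(π(x−x₀)/L) (x₀ the left endpoint), so the inequality holds for all u iff (1−α)(π/L)² ≥ α − c, i.e. α ≤ ((π/L)² + c)/((π/L)² + 1) = (1 + c(L/π)²)/(1 + (L/π)²). (Direct route, valid since c ≤ 0: Poincaré gives c∫u² ≥ c(L/π)²∫(u')², so a(u,u) ≥ (1 + c(L/π)²)∫(u')², while ||u||_{H^1}² ≤ (1 + (L/π)²)∫(u')²; dividing yields the same α.) With (π/L)² = 9*π^2/25 and c = 0, the largest admissible constant is α = ((π/L)² + c)/((π/L)² + 1).
Simplifying, α = 9*π^2/(25 + 9*π^2).


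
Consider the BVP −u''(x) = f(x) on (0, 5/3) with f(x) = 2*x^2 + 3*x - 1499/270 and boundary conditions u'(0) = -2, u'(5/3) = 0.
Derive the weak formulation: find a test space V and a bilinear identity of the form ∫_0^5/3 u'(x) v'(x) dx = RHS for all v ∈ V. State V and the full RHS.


V = H^1(0, 5/3) (v unrestricted at boundary; u is determined up to an additive constant); weak form: ∫_0^5/3 u'v' dx = ∫_0^5/3 (2*x^2 + 3*x - 1499/270) v dx + 2·v(0) for all v ∈ V.

Multiply both sides by a test function v and integrate from 0 to 5/3:
  ∫_0^5/3 −u''(x) v(x) dx = ∫_0^5/3 f(x) v(x) dx.
Integrate the LHS by parts once:
  ∫_0^5/3 −u'' v dx = −[u'(x) v(x)]_0^5/3 + ∫_0^5/3 u'(x) v'(x) dx.
Thus ∫_0^5/3 u'(x) v'(x) dx = ∫_0^5/3 f(x) v(x) dx + [u'(x) v(x)]_0^5/3.
Choose V so that boundary terms are either known or forced to vanish.
u has inhomogeneous Neumann u'(0) = -2, u'(5/3) = 0. [u' v]_0^5/3 = (0)·v(5/3) − (-2)·v(0) = 2·v(0). Take V = H^1(0, 5/3); boundary term becomes part of RHS.
Weak formulation: find u (satisfying any essential BC) such that ∫_0^5/3 u'(x) v'(x) dx = ∫_0^5/3 f v dx + 2·v(0) for all v ∈ V (Neumann data are natural BCs: they enter the RHS as boundary terms).
Substituting f(x) = 2*x^2 + 3*x - 1499/270, the right-hand side is ∫_0^5/3 (2*x^2 + 3*x - 1499/270) v dx + 2·v(0).
Compatibility check (pure Neumann): taking v ≡ 1 ∈ V gives 0 = ∫_0^5/3 f dx + (0) − (-2), i.e. ∫_0^5/3 f dx must equal u'(0) − u'(5/3) = -2. Indeed ∫_0^5/3 (2*x^2 + 3*x - 1499/270) dx = -2, so the data are compatible. The solution is then unique only up to an additive constant (fix it e.g. by requiring ∫_0^5/3 u dx = 0).


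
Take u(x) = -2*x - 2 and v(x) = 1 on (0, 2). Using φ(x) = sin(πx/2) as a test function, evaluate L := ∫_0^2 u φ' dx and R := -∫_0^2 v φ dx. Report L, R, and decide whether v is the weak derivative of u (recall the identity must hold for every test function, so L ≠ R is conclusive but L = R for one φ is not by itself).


LHS = 8/π, RHS = -4/π. No, v is not the weak derivative of u.

u(x) = -2*x - 2, classical derivative u'(x) = -2.
φ(x) = sin(πx/2), so φ'(x) = π*cos(π*x/2)/2.
Note φ(0) = φ(2) = 0, so the boundary term u·φ vanishes.
LHS = ∫_0^2 u(x) φ'(x) dx = ∫_0^2 (-π*x*cos(π*x/2) - π*cos(π*x/2)) dx. Term by term:
  ∫_0^2 -π*cos(π*x/2) dx = 0;  ∫_0^2 -π*x*cos(π*x/2) dx = 8/π.
Sum: 0 + 8/π = 8/π.
So LHS = 8/π.
∫_0^2 v(x) φ(x) dx = ∫_0^2 (sin(π*x/2)) dx. Term by term:
  ∫_0^2 sin(π*x/2) dx = 4/π.
So RHS = -∫_0^2 v(x) φ(x) dx = -4/π.
LHS − RHS = 12/π ≠ 0, so the identity fails.
(For a valid weak derivative the identity must hold for EVERY test function, in particular this one. The failure shows v is NOT the weak derivative of u.)
Correct weak derivative would be u'(x) = -2.


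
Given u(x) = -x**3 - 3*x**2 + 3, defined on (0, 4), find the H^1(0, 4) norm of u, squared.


||u||_{H^1}^2 = 436204/35

The H^1 norm (squared) on an interval (0, L) is
  ||u||_{H^1}^2 = ∫_0^L u(x)^2 dx + ∫_0^L u'(x)^2 dx.
Compute u'(x) = -3*x**2 - 6*x.
Then u(x)^2 = x**6 + 6*x**5 + 9*x**4 - 6*x**3 - 18*x**2 + 9 and u'(x)^2 = 9*x**4 + 36*x**3 + 36*x**2.
Integrate each monomial from 0 to 4 using ∫_0^4 c·x^n dx = c·4^(n+1)/(n+1):
  ∫_0^4 u(x)^2 dx = ∫_0^4 (x^6 + 6*x^5 + 9*x^4 - 6*x^3 - 18*x^2 + 9) dx. Term by term:
    ∫_0^4 x^6 dx = 16384/7;  ∫_0^4 6*x^5 dx = 4096;  ∫_0^4 9*x^4 dx = 9216/5;
    ∫_0^4 -6*x^3 dx = -384;  ∫_0^4 -18*x^2 dx = -384;  ∫_0^4 9 dx = 36.
  Sum: 16384/7 + 4096 + 9216/5 − 384 − 384 + 36 = 264172/35.
  ∫_0^4 u'(x)^2 dx = ∫_0^4 (9*x^4 + 36*x^3 + 36*x^2) dx. Term by term:
    ∫_0^4 9*x^4 dx = 9216/5;  ∫_0^4 36*x^3 dx = 2304;  ∫_0^4 36*x^2 dx = 768.
  Sum: 9216/5 + 2304 + 768 = 24576/5.
Adding: ||u||_{H^1}^2 = 264172/35 + 24576/5 = 436204/35.


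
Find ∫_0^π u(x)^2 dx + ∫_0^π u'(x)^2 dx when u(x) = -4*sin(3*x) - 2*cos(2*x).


||u||_{H^1(0,π)}^2 = 96 + 90*π

u'(x) = 4*sin(2*x) - 12*cos(3*x).
Expand u² and (u')² and integrate term by term on (0, π), using: for integers n ≥ 1, ∫_0^π sin²(nx) dx = ∫_0^π cos²(nx) dx = π/2; for n ≠ n', ∫_0^π sin(nx)sin(n'x) dx = ∫_0^π cos(nx)cos(n'x) dx = 0; and by product-to-sum, ∫_0^π sin(nx)cos(n'x) dx = ½∫_0^π [sin((n+n')x) + sin((n−n')x)] dx, which is 0 when n+n' is even and 2n/(n²−n'²) when n+n' is odd (it need not vanish on (0, π)).
  u² squared terms: (-4)²·∫sin(3x)² dx = 16·π/2 = 8*π;  (-2)²·∫cos(2x)² dx = 4·π/2 = 2*π.
  u² cross terms: 2·(-4)·(-2)·∫sin(3x)·cos(2x) dx = 16·(6/5) = 96/5.
  So ∫_0^π u² dx = 8*π + 2*π + 96/5 = 96/5 + 10*π.
  (u')² squared terms: (-12)²·∫cos(3x)² dx = 144·π/2 = 72*π;  (4)²·∫sin(2x)² dx = 16·π/2 = 8*π.
  (u')² cross terms: 2·(-12)·(4)·∫cos(3x)·sin(2x) dx = -96·(-4/5) = 384/5.
  So ∫_0^π (u')² dx = 72*π + 8*π + 384/5 = 384/5 + 80*π.
||u||_{H^1}^2 = (96/5 + 10*π) + (384/5 + 80*π) = 96 + 90*π.


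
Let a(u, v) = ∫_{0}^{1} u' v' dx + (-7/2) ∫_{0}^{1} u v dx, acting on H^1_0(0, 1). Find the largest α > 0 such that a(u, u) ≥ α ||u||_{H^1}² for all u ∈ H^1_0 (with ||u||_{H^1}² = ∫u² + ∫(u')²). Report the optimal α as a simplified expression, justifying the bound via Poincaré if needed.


α = (-7/2 + π^2)/(1 + π^2)

Coercivity of a(·,·) on H^1_0(0, 1) means a(u, u) ≥ α ||u||_{H^1}² for every u ∈ H^1_0.
The interval has length L = 1, and Poincaré/coercivity depend only on L. Here a(u, u) = ∫(u')² + (-7/2)·∫u².
Here c = -7/2 < 0 with |c| < (π/L)² = π^2, so coercivity still holds. The condition a(u,u) ≥ α||u||_{H^1}² reads (1−α)∫(u')² ≥ (α−c)∫u². Any admissible α is ≤ 1 (rapidly oscillating u have ∫u²/∫(u')² → 0), and α = 1 would force 0 ≥ (1−c)∫u², impossible since c < 1; so 1−α > 0. By the sharp Poincaré inequality on H^1_0 of an interval of length L, ∫(u')² ≥ (π/L)²∫u² with equality for the first sine mode sin(π(x−x₀)/L) (x₀ the left endpoint), so the inequality holds for all u iff (1−α)(π/L)² ≥ α − c, i.e. α ≤ ((π/L)² + c)/((π/L)² + 1) = (1 + c(L/π)²)/(1 + (L/π)²). (Direct route, valid since c ≤ 0: Poincaré gives c∫u² ≥ c(L/π)²∫(u')², so a(u,u) ≥ (1 + c(L/π)²)∫(u')², while ||u||_{H^1}² ≤ (1 + (L/π)²)∫(u')²; dividing yields the same α.) With (π/L)² = π^2 and c = -7/2, the largest admissible constant is α = ((π/L)² + c)/((π/L)² + 1).
Simplifying, α = (-7/2 + π^2)/(1 + π^2).


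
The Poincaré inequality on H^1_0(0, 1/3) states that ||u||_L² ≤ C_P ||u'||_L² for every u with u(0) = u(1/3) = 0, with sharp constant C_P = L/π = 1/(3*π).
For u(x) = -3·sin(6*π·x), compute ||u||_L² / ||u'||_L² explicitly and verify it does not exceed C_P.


||u||_L² / ||u'||_L² = 1/(6*π) < C_P = 1/(3*π).

u(x) = -3·sin(6*π·x), so u'(x) = -18*π*cos(6*π*x).
Writing u(x) = A·sin(kπx/L) with A = -3 and k = 2, use ∫_0^L sin²(kπx/L) dx = L/2 and ∫_0^L cos²(kπx/L) dx = L/2.
u² = 9·sin²(6*π·x) and (u')² = 324*π^2·cos²(6*π·x), and each of sin², cos² integrates to L/2 = 1/6 over (0, 1/3).
∫_0^1/3 u² dx = 3/2, so ||u||_L² = sqrt(6)/2.
∫_0^1/3 (u')² dx = 54*π^2, so ||u'||_L² = 3*sqrt(6)*π.
Ratio ||u||_L² / ||u'||_L² = 1/(6*π).
Sharp Poincaré constant on H^1_0(0, 1/3) is C_P = L/π = 1/(3*π), achieved by sin(3*π·x).
This is the k = 2 harmonic; the ratio L/(kπ) is strictly less than C_P = L/π, consistent with the sharp inequality ||u||_L² ≤ C_P ||u'||_L².


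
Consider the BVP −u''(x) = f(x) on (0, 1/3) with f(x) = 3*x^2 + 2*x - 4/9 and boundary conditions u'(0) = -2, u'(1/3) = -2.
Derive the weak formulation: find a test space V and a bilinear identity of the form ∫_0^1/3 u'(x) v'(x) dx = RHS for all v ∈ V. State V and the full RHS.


V = H^1(0, 1/3) (v unrestricted at boundary; u is determined up to an additive constant); weak form: ∫_0^1/3 u'v' dx = ∫_0^1/3 (3*x^2 + 2*x - 4/9) v dx − 2·v(1/3) + 2·v(0) for all v ∈ V.

Multiply both sides by a test function v and integrate from 0 to 1/3:
  ∫_0^1/3 −u''(x) v(x) dx = ∫_0^1/3 f(x) v(x) dx.
Integrate the LHS by parts once:
  ∫_0^1/3 −u'' v dx = −[u'(x) v(x)]_0^1/3 + ∫_0^1/3 u'(x) v'(x) dx.
Thus ∫_0^1/3 u'(x) v'(x) dx = ∫_0^1/3 f(x) v(x) dx + [u'(x) v(x)]_0^1/3.
Choose V so that boundary terms are either known or forced to vanish.
u has inhomogeneous Neumann u'(0) = -2, u'(1/3) = -2. [u' v]_0^1/3 = (-2)·v(1/3) − (-2)·v(0) = − 2·v(1/3) + 2·v(0). Take V = H^1(0, 1/3); boundary term becomes part of RHS.
Weak formulation: find u (satisfying any essential BC) such that ∫_0^1/3 u'(x) v'(x) dx = ∫_0^1/3 f v dx − 2·v(1/3) + 2·v(0) for all v ∈ V (Neumann data are natural BCs: they enter the RHS as boundary terms).
Substituting f(x) = 3*x^2 + 2*x - 4/9, the right-hand side is ∫_0^1/3 (3*x^2 + 2*x - 4/9) v dx − 2·v(1/3) + 2·v(0).
Compatibility check (pure Neumann): taking v ≡ 1 ∈ V gives 0 = ∫_0^1/3 f dx + (-2) − (-2), i.e. ∫_0^1/3 f dx must equal u'(0) − u'(1/3) = 0. Indeed ∫_0^1/3 (3*x^2 + 2*x - 4/9) dx = 0, so the data are compatible. The solution is then unique only up to an additive constant (fix it e.g. by requiring ∫_0^1/3 u dx = 0).


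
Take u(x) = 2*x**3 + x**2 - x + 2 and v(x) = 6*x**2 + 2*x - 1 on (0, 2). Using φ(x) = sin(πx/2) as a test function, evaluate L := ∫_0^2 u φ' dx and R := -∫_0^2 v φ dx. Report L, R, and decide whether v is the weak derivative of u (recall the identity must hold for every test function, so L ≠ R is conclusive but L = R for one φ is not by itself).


LHS = -52/π + 192/π^3, RHS = -52/π + 192/π^3. Yes, v = u' weakly.

u(x) = 2*x**3 + x**2 - x + 2, classical derivative u'(x) = 6*x**2 + 2*x - 1.
φ(x) = sin(πx/2), so φ'(x) = π*cos(π*x/2)/2.
Note φ(0) = φ(2) = 0, so the boundary term u·φ vanishes.
LHS = ∫_0^2 u(x) φ'(x) dx = ∫_0^2 (π*x^3*cos(π*x/2) + π*x^2*cos(π*x/2)/2 - π*x*cos(π*x/2)/2 + π*cos(π*x/2)) dx. Term by term:
  ∫_0^2 π*cos(π*x/2) dx = 0;  ∫_0^2 π*x^3*cos(π*x/2) dx = -48/π + 192/π^3;  ∫_0^2 π*x^2*cos(π*x/2)/2 dx = -8/π;
  ∫_0^2 -π*x*cos(π*x/2)/2 dx = 4/π.
Sum: 0 + -48/π + 192/π^3 − 8/π + 4/π = -52/π + 192/π^3.
So LHS = -52/π + 192/π^3.
∫_0^2 v(x) φ(x) dx = ∫_0^2 (6*x^2*sin(π*x/2) + 2*x*sin(π*x/2) - sin(π*x/2)) dx. Term by term:
  ∫_0^2 -sin(π*x/2) dx = -4/π;  ∫_0^2 2*x*sin(π*x/2) dx = 8/π;  ∫_0^2 6*x^2*sin(π*x/2) dx = -192/π^3 + 48/π.
Sum: -4/π + 8/π + -192/π^3 + 48/π = -192/π^3 + 52/π.
So RHS = -∫_0^2 v(x) φ(x) dx = -52/π + 192/π^3.
LHS = RHS, so the identity holds for this test φ.
Moreover u is smooth here and v(x) = u'(x) = 6*x**2 + 2*x - 1 pointwise, so the identity holds for every test function. Hence v is the weak derivative of u.


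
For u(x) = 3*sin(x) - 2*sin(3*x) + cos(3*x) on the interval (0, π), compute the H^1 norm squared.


||u||_{H^1(0,π)}^2 = 34*π

u'(x) = -3*sin(3*x) + 3*cos(x) - 6*cos(3*x).
Expand u² and (u')² and integrate term by term on (0, π), using: for integers n ≥ 1, ∫_0^π sin²(nx) dx = ∫_0^π cos²(nx) dx = π/2; for n ≠ n', ∫_0^π sin(nx)sin(n'x) dx = ∫_0^π cos(nx)cos(n'x) dx = 0; and by product-to-sum, ∫_0^π sin(nx)cos(n'x) dx = ½∫_0^π [sin((n+n')x) + sin((n−n')x)] dx, which is 0 when n+n' is even and 2n/(n²−n'²) when n+n' is odd (it need not vanish on (0, π)).
  u² squared terms: (-2)²·∫sin(3x)² dx = 4·π/2 = 2*π;  (3)²·∫sin(x)² dx = 9·π/2 = 9*π/2;  (1)²·∫cos(3x)² dx = 1·π/2 = π/2.
  u² cross terms: 2·(-2)·(3)·∫sin(3x)·sin(x) dx = -12·(0) = 0;  2·(-2)·(1)·∫sin(3x)·cos(3x) dx = -4·(0) = 0;  2·(3)·(1)·∫sin(x)·cos(3x) dx = 6·(0) = 0.
  So ∫_0^π u² dx = 2*π + 9*π/2 + π/2 + 0 + 0 + 0 = 7*π.
  (u')² squared terms: (-6)²·∫cos(3x)² dx = 36·π/2 = 18*π;  (-3)²·∫sin(3x)² dx = 9·π/2 = 9*π/2;  (3)²·∫cos(x)² dx = 9·π/2 = 9*π/2.
  (u')² cross terms: 2·(-6)·(-3)·∫cos(3x)·sin(3x) dx = 36·(0) = 0;  2·(-6)·(3)·∫cos(3x)·cos(x) dx = -36·(0) = 0;  2·(-3)·(3)·∫sin(3x)·cos(x) dx = -18·(0) = 0.
  So ∫_0^π (u')² dx = 18*π + 9*π/2 + 9*π/2 + 0 + 0 + 0 = 27*π.
||u||_{H^1}^2 = (7*π) + (27*π) = 34*π.


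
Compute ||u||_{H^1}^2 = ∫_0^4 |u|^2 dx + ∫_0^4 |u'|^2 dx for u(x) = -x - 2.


||u||_{H^1}^2 = 220/3

The H^1 norm (squared) on an interval (0, L) is
  ||u||_{H^1}^2 = ∫_0^L u(x)^2 dx + ∫_0^L u'(x)^2 dx.
Compute u'(x) = -1.
Then u(x)^2 = x**2 + 4*x + 4 and u'(x)^2 = 1.
Integrate each monomial from 0 to 4 using ∫_0^4 c·x^n dx = c·4^(n+1)/(n+1):
  ∫_0^4 u(x)^2 dx = ∫_0^4 (x^2 + 4*x + 4) dx. Term by term:
    ∫_0^4 x^2 dx = 64/3;  ∫_0^4 4*x dx = 32;  ∫_0^4 4 dx = 16.
  Sum: 64/3 + 32 + 16 = 208/3.
  ∫_0^4 u'(x)^2 dx = ∫_0^4 (1) dx. Term by term:
    ∫_0^4 1 dx = 4.
Adding: ||u||_{H^1}^2 = 208/3 + 4 = 220/3.


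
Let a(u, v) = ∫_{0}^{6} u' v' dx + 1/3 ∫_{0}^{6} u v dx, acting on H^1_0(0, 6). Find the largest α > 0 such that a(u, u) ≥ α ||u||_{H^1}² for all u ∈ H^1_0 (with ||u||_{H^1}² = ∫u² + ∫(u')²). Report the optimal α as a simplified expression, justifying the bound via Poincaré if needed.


α = (π^2 + 12)/(π^2 + 36)

Coercivity of a(·,·) on H^1_0(0, 6) means a(u, u) ≥ α ||u||_{H^1}² for every u ∈ H^1_0.
The interval has length L = 6, and Poincaré/coercivity depend only on L. Here a(u, u) = ∫(u')² + (1/3)·∫u².
Here 0 < c = 1/3 < 1. The condition a(u,u) ≥ α||u||_{H^1}² reads (1−α)∫(u')² ≥ (α−c)∫u². Any admissible α is ≤ 1 (rapidly oscillating u have ∫u²/∫(u')² → 0), and α = 1 would force 0 ≥ (1−c)∫u², impossible since c < 1; so 1−α > 0. By the sharp Poincaré inequality on H^1_0 of an interval of length L, ∫(u')² ≥ (π/L)²∫u² with equality for the first sine mode sin(π(x−x₀)/L) (x₀ the left endpoint), so the inequality holds for all u iff (1−α)(π/L)² ≥ α − c, i.e. α ≤ ((π/L)² + c)/((π/L)² + 1) = (1 + c(L/π)²)/(1 + (L/π)²). With (π/L)² = π^2/36 and c = 1/3, the largest admissible constant is α = ((π/L)² + c)/((π/L)² + 1).
Simplifying, α = (π^2 + 12)/(π^2 + 36).


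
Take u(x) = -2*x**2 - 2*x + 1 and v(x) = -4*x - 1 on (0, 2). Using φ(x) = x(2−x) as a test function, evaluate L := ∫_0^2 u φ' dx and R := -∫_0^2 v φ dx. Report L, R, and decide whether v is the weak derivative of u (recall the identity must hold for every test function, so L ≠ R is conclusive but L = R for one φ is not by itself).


LHS = 8, RHS = 20/3. No, v is not the weak derivative of u.

u(x) = -2*x**2 - 2*x + 1, classical derivative u'(x) = -4*x - 2.
φ(x) = x(2−x), so φ'(x) = 2 - 2*x.
Note φ(0) = φ(2) = 0, so the boundary term u·φ vanishes.
LHS = ∫_0^2 u(x) φ'(x) dx = ∫_0^2 (4*x^3 - 6*x + 2) dx. Term by term:
  ∫_0^2 4*x^3 dx = 16;  ∫_0^2 -6*x dx = -12;  ∫_0^2 2 dx = 4.
Sum: 16 − 12 + 4 = 8.
So LHS = 8.
∫_0^2 v(x) φ(x) dx = ∫_0^2 (4*x^3 - 7*x^2 - 2*x) dx. Term by term:
  ∫_0^2 4*x^3 dx = 16;  ∫_0^2 -7*x^2 dx = -56/3;  ∫_0^2 -2*x dx = -4.
Sum: 16 − 56/3 − 4 = -20/3.
So RHS = -∫_0^2 v(x) φ(x) dx = 20/3.
LHS − RHS = 4/3 ≠ 0, so the identity fails.
(For a valid weak derivative the identity must hold for EVERY test function, in particular this one. The failure shows v is NOT the weak derivative of u.)
Correct weak derivative would be u'(x) = -4*x - 2.


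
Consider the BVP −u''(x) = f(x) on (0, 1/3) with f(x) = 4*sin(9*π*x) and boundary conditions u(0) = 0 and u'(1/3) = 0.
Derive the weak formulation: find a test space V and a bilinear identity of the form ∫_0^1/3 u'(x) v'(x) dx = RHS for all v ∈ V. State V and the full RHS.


V = {v ∈ H^1(0, 1/3) : v(0) = 0} (test functions vanish at x = 0 where u is specified); weak form: ∫_0^1/3 u'v' dx = ∫_0^1/3 (4*sin(9*π*x)) v dx for all v ∈ V.

Multiply both sides by a test function v and integrate from 0 to 1/3:
  ∫_0^1/3 −u''(x) v(x) dx = ∫_0^1/3 f(x) v(x) dx.
Integrate the LHS by parts once:
  ∫_0^1/3 −u'' v dx = −[u'(x) v(x)]_0^1/3 + ∫_0^1/3 u'(x) v'(x) dx.
Thus ∫_0^1/3 u'(x) v'(x) dx = ∫_0^1/3 f(x) v(x) dx + [u'(x) v(x)]_0^1/3.
Choose V so that boundary terms are either known or forced to vanish.
Mixed BC: u(0) = 0 (Dirichlet) and u'(1/3) = 0 (Neumann). Define V = {v ∈ H^1(0, 1/3) : v(0) = 0}. Then [u' v]_0^1/3 = u'(1/3)·v(1/3) − u'(0)·0 = 0.
Weak formulation: find u (satisfying any essential BC) such that ∫_0^1/3 u'(x) v'(x) dx = ∫_0^1/3 f v dx for all v ∈ V (Dirichlet at 0 absorbed into V; the Neumann datum at x = 1/3 is zero, so no boundary term remains).
Substituting f(x) = 4*sin(9*π*x), the right-hand side is ∫_0^1/3 (4*sin(9*π*x)) v dx.


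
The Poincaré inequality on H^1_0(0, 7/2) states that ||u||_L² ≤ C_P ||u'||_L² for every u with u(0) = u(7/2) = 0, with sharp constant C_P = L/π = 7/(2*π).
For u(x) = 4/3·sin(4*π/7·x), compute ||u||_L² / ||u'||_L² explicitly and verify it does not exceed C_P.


||u||_L² / ||u'||_L² = 7/(4*π) < C_P = 7/(2*π).

u(x) = 4/3·sin(4*π/7·x), so u'(x) = 16*π*cos(4*π*x/7)/21.
Writing u(x) = A·sin(kπx/L) with A = 4/3 and k = 2, use ∫_0^L sin²(kπx/L) dx = L/2 and ∫_0^L cos²(kπx/L) dx = L/2.
u² = 16/9·sin²(4*π/7·x) and (u')² = 256*π^2/441·cos²(4*π/7·x), and each of sin², cos² integrates to L/2 = 7/4 over (0, 7/2).
∫_0^7/2 u² dx = 28/9, so ||u||_L² = 2*sqrt(7)/3.
∫_0^7/2 (u')² dx = 64*π^2/63, so ||u'||_L² = 8*sqrt(7)*π/21.
Ratio ||u||_L² / ||u'||_L² = 7/(4*π).
Sharp Poincaré constant on H^1_0(0, 7/2) is C_P = L/π = 7/(2*π), achieved by sin(2*π/7·x).
This is the k = 2 harmonic; the ratio L/(kπ) is strictly less than C_P = L/π, consistent with the sharp inequality ||u||_L² ≤ C_P ||u'||_L².


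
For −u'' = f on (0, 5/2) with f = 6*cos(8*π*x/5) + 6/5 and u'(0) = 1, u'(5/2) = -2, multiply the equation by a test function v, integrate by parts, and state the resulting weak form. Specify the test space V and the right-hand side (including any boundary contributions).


V = H^1(0, 5/2) (v unrestricted at boundary; u is determined up to an additive constant); weak form: ∫_0^5/2 u'v' dx = ∫_0^5/2 (6*cos(8*π*x/5) + 6/5) v dx − 2·v(5/2) − v(0) for all v ∈ V.

Multiply both sides by a test function v and integrate from 0 to 5/2:
  ∫_0^5/2 −u''(x) v(x) dx = ∫_0^5/2 f(x) v(x) dx.
Integrate the LHS by parts once:
  ∫_0^5/2 −u'' v dx = −[u'(x) v(x)]_0^5/2 + ∫_0^5/2 u'(x) v'(x) dx.
Thus ∫_0^5/2 u'(x) v'(x) dx = ∫_0^5/2 f(x) v(x) dx + [u'(x) v(x)]_0^5/2.
Choose V so that boundary terms are either known or forced to vanish.
u has inhomogeneous Neumann u'(0) = 1, u'(5/2) = -2. [u' v]_0^5/2 = (-2)·v(5/2) − (1)·v(0) = − 2·v(5/2) − v(0). Take V = H^1(0, 5/2); boundary term becomes part of RHS.
Weak formulation: find u (satisfying any essential BC) such that ∫_0^5/2 u'(x) v'(x) dx = ∫_0^5/2 f v dx − 2·v(5/2) − v(0) for all v ∈ V (Neumann data are natural BCs: they enter the RHS as boundary terms).
Substituting f(x) = 6*cos(8*π*x/5) + 6/5, the right-hand side is ∫_0^5/2 (6*cos(8*π*x/5) + 6/5) v dx − 2·v(5/2) − v(0).
Compatibility check (pure Neumann): taking v ≡ 1 ∈ V gives 0 = ∫_0^5/2 f dx + (-2) − (1), i.e. ∫_0^5/2 f dx must equal u'(0) − u'(5/2) = 3. Indeed ∫_0^5/2 (6*cos(8*π*x/5) + 6/5) dx = 3, so the data are compatible. The solution is then unique only up to an additive constant (fix it e.g. by requiring ∫_0^5/2 u dx = 0).


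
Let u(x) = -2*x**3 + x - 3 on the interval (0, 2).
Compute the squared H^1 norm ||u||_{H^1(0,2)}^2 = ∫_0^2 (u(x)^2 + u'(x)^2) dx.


||u||_{H^1}^2 = 31984/105

The H^1 norm (squared) on an interval (0, L) is
  ||u||_{H^1}^2 = ∫_0^L u(x)^2 dx + ∫_0^L u'(x)^2 dx.
Compute u'(x) = 1 - 6*x**2.
Then u(x)^2 = 4*x**6 - 4*x**4 + 12*x**3 + x**2 - 6*x + 9 and u'(x)^2 = 36*x**4 - 12*x**2 + 1.
Integrate each monomial from 0 to 2 using ∫_0^2 c·x^n dx = c·2^(n+1)/(n+1):
  ∫_0^2 u(x)^2 dx = ∫_0^2 (4*x^6 - 4*x^4 + 12*x^3 + x^2 - 6*x + 9) dx. Term by term:
    ∫_0^2 4*x^6 dx = 512/7;  ∫_0^2 -4*x^4 dx = -128/5;  ∫_0^2 12*x^3 dx = 48;
    ∫_0^2 x^2 dx = 8/3;  ∫_0^2 -6*x dx = -12;  ∫_0^2 9 dx = 18.
  Sum: 512/7 − 128/5 + 48 + 8/3 − 12 + 18 = 10942/105.
  ∫_0^2 u'(x)^2 dx = ∫_0^2 (36*x^4 - 12*x^2 + 1) dx. Term by term:
    ∫_0^2 36*x^4 dx = 1152/5;  ∫_0^2 -12*x^2 dx = -32;  ∫_0^2 1 dx = 2.
  Sum: 1152/5 − 32 + 2 = 1002/5.
Adding: ||u||_{H^1}^2 = 10942/105 + 1002/5 = 31984/105.


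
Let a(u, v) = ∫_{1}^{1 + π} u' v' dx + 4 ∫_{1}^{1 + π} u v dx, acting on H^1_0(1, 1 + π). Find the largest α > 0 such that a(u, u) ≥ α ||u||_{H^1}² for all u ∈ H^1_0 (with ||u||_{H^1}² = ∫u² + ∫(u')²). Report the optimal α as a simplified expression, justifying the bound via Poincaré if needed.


α = 1

Coercivity of a(·,·) on H^1_0(1, 1 + π) means a(u, u) ≥ α ||u||_{H^1}² for every u ∈ H^1_0.
The interval has length L = π, and Poincaré/coercivity depend only on L. Here a(u, u) = ∫(u')² + (4)·∫u².
Here c = 4 ≥ 1, so a(u,u) = ∫(u')² + c∫u² ≥ ∫(u')² + ∫u² = ||u||_{H^1}², i.e. α = 1 works. No larger α is possible: a(u,u) ≥ α||u||_{H^1}² means (1−α)∫(u')² ≥ (α−c)∫u², and for the modes u_n = sin(nπ(x−x₀)/L) (x₀ the left endpoint) one has ∫u_n²/∫(u_n')² = (L/(nπ))² → 0, so a(u_n,u_n)/||u_n||_{H^1}² → 1. Hence the optimal constant is α = 1.
Therefore α = 1.


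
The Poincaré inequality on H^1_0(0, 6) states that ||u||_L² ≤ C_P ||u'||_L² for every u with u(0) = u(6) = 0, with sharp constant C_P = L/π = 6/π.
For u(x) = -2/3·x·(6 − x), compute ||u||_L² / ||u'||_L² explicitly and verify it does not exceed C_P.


||u||_L² / ||u'||_L² = 3*sqrt(10)/5 < C_P = 6/π.

u(x) = -2/3·x·(6 − x), so u'(x) = 4*x/3 - 4.
u(x) = -2/3·x·(6 − x) vanishes at x = 0 and x = 6, so u ∈ H^1_0(0, 6). Differentiate via the product rule and integrate the resulting polynomials term by term.
  ∫_0^6 u² dx = ∫_0^6 (4*x^4/9 - 16*x^3/3 + 16*x^2) dx. Term by term:
    ∫_0^6 4*x^4/9 dx = 3456/5;  ∫_0^6 -16*x^3/3 dx = -1728;  ∫_0^6 16*x^2 dx = 1152.
  Sum: 3456/5 − 1728 + 1152 = 576/5.
  ∫_0^6 (u')² dx = ∫_0^6 (16*x^2/9 - 32*x/3 + 16) dx. Term by term:
    ∫_0^6 16*x^2/9 dx = 128;  ∫_0^6 -32*x/3 dx = -192;  ∫_0^6 16 dx = 96.
  Sum: 128 − 192 + 96 = 32.
∫_0^6 u² dx = 576/5, so ||u||_L² = 24*sqrt(5)/5.
∫_0^6 (u')² dx = 32, so ||u'||_L² = 4*sqrt(2).
Ratio ||u||_L² / ||u'||_L² = 3*sqrt(10)/5.
Sharp Poincaré constant on H^1_0(0, 6) is C_P = L/π = 6/π, achieved by sin(π/6·x).
A polynomial bump cannot attain the sharp Poincaré constant (only the first sine eigenfunction does), so the ratio is strictly less than C_P, consistent with ||u||_L² ≤ C_P ||u'||_L².


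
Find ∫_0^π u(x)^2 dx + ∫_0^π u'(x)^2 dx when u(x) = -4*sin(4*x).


||u||_{H^1(0,π)}^2 = 136*π

u'(x) = -16*cos(4*x).
Expand u² and (u')² and integrate term by term on (0, π), using: for integers n ≥ 1, ∫_0^π sin²(nx) dx = ∫_0^π cos²(nx) dx = π/2; for n ≠ n', ∫_0^π sin(nx)sin(n'x) dx = ∫_0^π cos(nx)cos(n'x) dx = 0; and by product-to-sum, ∫_0^π sin(nx)cos(n'x) dx = ½∫_0^π [sin((n+n')x) + sin((n−n')x)] dx, which is 0 when n+n' is even and 2n/(n²−n'²) when n+n' is odd (it need not vanish on (0, π)).
  u² squared terms: (-4)²·∫sin(4x)² dx = 16·π/2 = 8*π.
  So ∫_0^π u² dx = 8*π.
  (u')² squared terms: (-16)²·∫cos(4x)² dx = 256·π/2 = 128*π.
  So ∫_0^π (u')² dx = 128*π.
||u||_{H^1}^2 = (8*π) + (128*π) = 136*π.


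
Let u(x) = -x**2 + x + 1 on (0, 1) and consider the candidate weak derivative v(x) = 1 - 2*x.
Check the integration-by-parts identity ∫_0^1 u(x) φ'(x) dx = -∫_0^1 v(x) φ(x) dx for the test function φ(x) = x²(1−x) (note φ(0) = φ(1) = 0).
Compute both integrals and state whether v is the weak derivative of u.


LHS = 1/60, RHS = 1/60. Yes, v = u' weakly.

u(x) = -x**2 + x + 1, classical derivative u'(x) = 1 - 2*x.
φ(x) = x²(1−x), so φ'(x) = x*(2 - 3*x).
Note φ(0) = φ(1) = 0, so the boundary term u·φ vanishes.
LHS = ∫_0^1 u(x) φ'(x) dx = ∫_0^1 (3*x^4 - 5*x^3 - x^2 + 2*x) dx. Term by term:
  ∫_0^1 3*x^4 dx = 3/5;  ∫_0^1 -5*x^3 dx = -5/4;  ∫_0^1 -x^2 dx = -1/3;
  ∫_0^1 2*x dx = 1.
Sum: 3/5 − 5/4 − 1/3 + 1 = 1/60.
So LHS = 1/60.
∫_0^1 v(x) φ(x) dx = ∫_0^1 (2*x^4 - 3*x^3 + x^2) dx. Term by term:
  ∫_0^1 2*x^4 dx = 2/5;  ∫_0^1 -3*x^3 dx = -3/4;  ∫_0^1 x^2 dx = 1/3.
Sum: 2/5 − 3/4 + 1/3 = -1/60.
So RHS = -∫_0^1 v(x) φ(x) dx = 1/60.
LHS = RHS, so the identity holds for this test φ.
Moreover u is smooth here and v(x) = u'(x) = 1 - 2*x pointwise, so the identity holds for every test function. Hence v is the weak derivative of u.


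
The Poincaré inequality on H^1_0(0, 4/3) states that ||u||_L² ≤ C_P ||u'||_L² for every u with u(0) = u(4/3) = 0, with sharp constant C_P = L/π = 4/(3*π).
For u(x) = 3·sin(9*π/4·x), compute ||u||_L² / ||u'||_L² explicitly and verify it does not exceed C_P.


||u||_L² / ||u'||_L² = 4/(9*π) < C_P = 4/(3*π).

u(x) = 3·sin(9*π/4·x), so u'(x) = 27*π*cos(9*π*x/4)/4.
Writing u(x) = A·sin(kπx/L) with A = 3 and k = 3, use ∫_0^L sin²(kπx/L) dx = L/2 and ∫_0^L cos²(kπx/L) dx = L/2.
u² = 9·sin²(9*π/4·x) and (u')² = 729*π^2/16·cos²(9*π/4·x), and each of sin², cos² integrates to L/2 = 2/3 over (0, 4/3).
∫_0^4/3 u² dx = 6, so ||u||_L² = sqrt(6).
∫_0^4/3 (u')² dx = 243*π^2/8, so ||u'||_L² = 9*sqrt(6)*π/4.
Ratio ||u||_L² / ||u'||_L² = 4/(9*π).
Sharp Poincaré constant on H^1_0(0, 4/3) is C_P = L/π = 4/(3*π), achieved by sin(3*π/4·x).
This is the k = 3 harmonic; the ratio L/(kπ) is strictly less than C_P = L/π, consistent with the sharp inequality ||u||_L² ≤ C_P ||u'||_L².


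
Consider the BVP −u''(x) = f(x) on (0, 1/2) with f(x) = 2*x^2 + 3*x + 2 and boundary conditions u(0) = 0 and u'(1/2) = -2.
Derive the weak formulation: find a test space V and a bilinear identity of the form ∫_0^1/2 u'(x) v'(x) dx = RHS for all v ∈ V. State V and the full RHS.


V = {v ∈ H^1(0, 1/2) : v(0) = 0} (test functions vanish at x = 0 where u is specified); weak form: ∫_0^1/2 u'v' dx = ∫_0^1/2 (2*x^2 + 3*x + 2) v dx − 2·v(1/2) for all v ∈ V.

Multiply both sides by a test function v and integrate from 0 to 1/2:
  ∫_0^1/2 −u''(x) v(x) dx = ∫_0^1/2 f(x) v(x) dx.
Integrate the LHS by parts once:
  ∫_0^1/2 −u'' v dx = −[u'(x) v(x)]_0^1/2 + ∫_0^1/2 u'(x) v'(x) dx.
Thus ∫_0^1/2 u'(x) v'(x) dx = ∫_0^1/2 f(x) v(x) dx + [u'(x) v(x)]_0^1/2.
Choose V so that boundary terms are either known or forced to vanish.
Mixed BC: u(0) = 0 (Dirichlet) and u'(1/2) = -2 (Neumann). Define V = {v ∈ H^1(0, 1/2) : v(0) = 0}. Then [u' v]_0^1/2 = u'(1/2)·v(1/2) − u'(0)·0 = − 2·v(1/2).
Weak formulation: find u (satisfying any essential BC) such that ∫_0^1/2 u'(x) v'(x) dx = ∫_0^1/2 f v dx − 2·v(1/2) for all v ∈ V (Dirichlet at 0 absorbed into V; Neumann datum at x = 1/2 contributes the boundary term).
Substituting f(x) = 2*x^2 + 3*x + 2, the right-hand side is ∫_0^1/2 (2*x^2 + 3*x + 2) v dx − 2·v(1/2).


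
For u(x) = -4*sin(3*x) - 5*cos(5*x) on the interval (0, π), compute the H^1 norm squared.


||u||_{H^1(0,π)}^2 = 405*π

u'(x) = 25*sin(5*x) - 12*cos(3*x).
Expand u² and (u')² and integrate term by term on (0, π), using: for integers n ≥ 1, ∫_0^π sin²(nx) dx = ∫_0^π cos²(nx) dx = π/2; for n ≠ n', ∫_0^π sin(nx)sin(n'x) dx = ∫_0^π cos(nx)cos(n'x) dx = 0; and by product-to-sum, ∫_0^π sin(nx)cos(n'x) dx = ½∫_0^π [sin((n+n')x) + sin((n−n')x)] dx, which is 0 when n+n' is even and 2n/(n²−n'²) when n+n' is odd (it need not vanish on (0, π)).
  u² squared terms: (-5)²·∫cos(5x)² dx = 25·π/2 = 25*π/2;  (-4)²·∫sin(3x)² dx = 16·π/2 = 8*π.
  u² cross terms: 2·(-5)·(-4)·∫cos(5x)·sin(3x) dx = 40·(0) = 0.
  So ∫_0^π u² dx = 25*π/2 + 8*π + 0 = 41*π/2.
  (u')² squared terms: (-12)²·∫cos(3x)² dx = 144·π/2 = 72*π;  (25)²·∫sin(5x)² dx = 625·π/2 = 625*π/2.
  (u')² cross terms: 2·(-12)·(25)·∫cos(3x)·sin(5x) dx = -600·(0) = 0.
  So ∫_0^π (u')² dx = 72*π + 625*π/2 + 0 = 769*π/2.
||u||_{H^1}^2 = (41*π/2) + (769*π/2) = 405*π.


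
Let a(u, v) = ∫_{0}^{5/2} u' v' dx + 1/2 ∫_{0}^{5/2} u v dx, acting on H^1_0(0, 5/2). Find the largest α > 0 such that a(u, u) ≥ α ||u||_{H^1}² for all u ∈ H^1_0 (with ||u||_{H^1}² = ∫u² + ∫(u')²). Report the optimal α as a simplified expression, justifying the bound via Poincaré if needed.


α = (25 + 8*π^2)/(2*(25 + 4*π^2))

Coercivity of a(·,·) on H^1_0(0, 5/2) means a(u, u) ≥ α ||u||_{H^1}² for every u ∈ H^1_0.
The interval has length L = 5/2, and Poincaré/coercivity depend only on L. Here a(u, u) = ∫(u')² + (1/2)·∫u².
Here 0 < c = 1/2 < 1. The condition a(u,u) ≥ α||u||_{H^1}² reads (1−α)∫(u')² ≥ (α−c)∫u². Any admissible α is ≤ 1 (rapidly oscillating u have ∫u²/∫(u')² → 0), and α = 1 would force 0 ≥ (1−c)∫u², impossible since c < 1; so 1−α > 0. By the sharp Poincaré inequality on H^1_0 of an interval of length L, ∫(u')² ≥ (π/L)²∫u² with equality for the first sine mode sin(π(x−x₀)/L) (x₀ the left endpoint), so the inequality holds for all u iff (1−α)(π/L)² ≥ α − c, i.e. α ≤ ((π/L)² + c)/((π/L)² + 1) = (1 + c(L/π)²)/(1 + (L/π)²). With (π/L)² = 4*π^2/25 and c = 1/2, the largest admissible constant is α = ((π/L)² + c)/((π/L)² + 1).
Simplifying, α = (25 + 8*π^2)/(2*(25 + 4*π^2)).


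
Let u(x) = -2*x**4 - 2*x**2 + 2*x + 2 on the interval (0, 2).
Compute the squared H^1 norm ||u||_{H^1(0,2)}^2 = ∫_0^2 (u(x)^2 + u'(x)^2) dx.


||u||_{H^1}^2 = 108032/63

The H^1 norm (squared) on an interval (0, L) is
  ||u||_{H^1}^2 = ∫_0^L u(x)^2 dx + ∫_0^L u'(x)^2 dx.
Compute u'(x) = -8*x**3 - 4*x + 2.
Then u(x)^2 = 4*x**8 + 8*x**6 - 8*x**5 - 4*x**4 - 8*x**3 - 4*x**2 + 8*x + 4 and u'(x)^2 = 64*x**6 + 64*x**4 - 32*x**3 + 16*x**2 - 16*x + 4.
Integrate each monomial from 0 to 2 using ∫_0^2 c·x^n dx = c·2^(n+1)/(n+1):
  ∫_0^2 u(x)^2 dx = ∫_0^2 (4*x^8 + 8*x^6 - 8*x^5 - 4*x^4 - 8*x^3 - 4*x^2 + 8*x + 4) dx. Term by term:
    ∫_0^2 4*x^8 dx = 2048/9;  ∫_0^2 8*x^6 dx = 1024/7;  ∫_0^2 -8*x^5 dx = -256/3;
    ∫_0^2 -4*x^4 dx = -128/5;  ∫_0^2 -8*x^3 dx = -32;  ∫_0^2 -4*x^2 dx = -32/3;
    ∫_0^2 8*x dx = 16;  ∫_0^2 4 dx = 8.
  Sum: 2048/9 + 1024/7 − 256/3 − 128/5 − 32 − 32/3 + 16 + 8 = 76936/315.
  ∫_0^2 u'(x)^2 dx = ∫_0^2 (64*x^6 + 64*x^4 - 32*x^3 + 16*x^2 - 16*x + 4) dx. Term by term:
    ∫_0^2 64*x^6 dx = 8192/7;  ∫_0^2 64*x^4 dx = 2048/5;  ∫_0^2 -32*x^3 dx = -128;
    ∫_0^2 16*x^2 dx = 128/3;  ∫_0^2 -16*x dx = -32;  ∫_0^2 4 dx = 8.
  Sum: 8192/7 + 2048/5 − 128 + 128/3 − 32 + 8 = 154408/105.
Adding: ||u||_{H^1}^2 = 76936/315 + 154408/105 = 108032/63.


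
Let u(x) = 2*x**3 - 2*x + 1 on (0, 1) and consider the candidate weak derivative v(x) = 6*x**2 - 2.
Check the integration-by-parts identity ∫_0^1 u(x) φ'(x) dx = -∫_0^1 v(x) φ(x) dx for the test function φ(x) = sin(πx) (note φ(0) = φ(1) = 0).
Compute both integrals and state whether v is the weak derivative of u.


LHS = -2/π + 24/π^3, RHS = -2/π + 24/π^3. Yes, v = u' weakly.

u(x) = 2*x**3 - 2*x + 1, classical derivative u'(x) = 6*x**2 - 2.
φ(x) = sin(πx), so φ'(x) = π*cos(π*x).
Note φ(0) = φ(1) = 0, so the boundary term u·φ vanishes.
LHS = ∫_0^1 u(x) φ'(x) dx = ∫_0^1 (2*π*x^3*cos(π*x) - 2*π*x*cos(π*x) + π*cos(π*x)) dx. Term by term:
  ∫_0^1 π*cos(π*x) dx = 0;  ∫_0^1 -2*π*x*cos(π*x) dx = 4/π;  ∫_0^1 2*π*x^3*cos(π*x) dx = -6/π + 24/π^3.
Sum: 0 + 4/π + -6/π + 24/π^3 = -2/π + 24/π^3.
So LHS = -2/π + 24/π^3.
∫_0^1 v(x) φ(x) dx = ∫_0^1 (6*x^2*sin(π*x) - 2*sin(π*x)) dx. Term by term:
  ∫_0^1 -2*sin(π*x) dx = -4/π;  ∫_0^1 6*x^2*sin(π*x) dx = -24/π^3 + 6/π.
Sum: -4/π + -24/π^3 + 6/π = -24/π^3 + 2/π.
So RHS = -∫_0^1 v(x) φ(x) dx = -2/π + 24/π^3.
LHS = RHS, so the identity holds for this test φ.
Moreover u is smooth here and v(x) = u'(x) = 6*x**2 - 2 pointwise, so the identity holds for every test function. Hence v is the weak derivative of u.


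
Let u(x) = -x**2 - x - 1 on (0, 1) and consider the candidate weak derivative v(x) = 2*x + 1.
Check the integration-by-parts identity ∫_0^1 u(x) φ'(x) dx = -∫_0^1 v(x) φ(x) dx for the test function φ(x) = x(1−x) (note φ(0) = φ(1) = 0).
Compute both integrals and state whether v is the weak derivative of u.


LHS = 1/3, RHS = -1/3. No, v is not the weak derivative of u.

u(x) = -x**2 - x - 1, classical derivative u'(x) = -2*x - 1.
φ(x) = x(1−x), so φ'(x) = 1 - 2*x.
Note φ(0) = φ(1) = 0, so the boundary term u·φ vanishes.
LHS = ∫_0^1 u(x) φ'(x) dx = ∫_0^1 (2*x^3 + x^2 + x - 1) dx. Term by term:
  ∫_0^1 2*x^3 dx = 1/2;  ∫_0^1 x^2 dx = 1/3;  ∫_0^1 x dx = 1/2;
  ∫_0^1 -1 dx = -1.
Sum: 1/2 + 1/3 + 1/2 − 1 = 1/3.
So LHS = 1/3.
∫_0^1 v(x) φ(x) dx = ∫_0^1 (-2*x^3 + x^2 + x) dx. Term by term:
  ∫_0^1 -2*x^3 dx = -1/2;  ∫_0^1 x^2 dx = 1/3;  ∫_0^1 x dx = 1/2.
Sum: -1/2 + 1/3 + 1/2 = 1/3.
So RHS = -∫_0^1 v(x) φ(x) dx = -1/3.
LHS − RHS = 2/3 ≠ 0, so the identity fails.
(For a valid weak derivative the identity must hold for EVERY test function, in particular this one. The failure shows v is NOT the weak derivative of u.)
Correct weak derivative would be u'(x) = -2*x - 1.


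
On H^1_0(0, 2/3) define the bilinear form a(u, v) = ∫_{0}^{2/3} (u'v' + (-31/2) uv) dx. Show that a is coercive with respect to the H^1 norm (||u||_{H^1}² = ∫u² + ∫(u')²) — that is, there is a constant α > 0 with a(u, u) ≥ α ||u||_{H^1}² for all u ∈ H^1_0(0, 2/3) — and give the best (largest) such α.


α = (-62 + 9*π^2)/(4 + 9*π^2)

Coercivity of a(·,·) on H^1_0(0, 2/3) means a(u, u) ≥ α ||u||_{H^1}² for every u ∈ H^1_0.
The interval has length L = 2/3, and Poincaré/coercivity depend only on L. Here a(u, u) = ∫(u')² + (-31/2)·∫u².
Here c = -31/2 < 0 with |c| < (π/L)² = 9*π^2/4, so coercivity still holds. The condition a(u,u) ≥ α||u||_{H^1}² reads (1−α)∫(u')² ≥ (α−c)∫u². Any admissible α is ≤ 1 (rapidly oscillating u have ∫u²/∫(u')² → 0), and α = 1 would force 0 ≥ (1−c)∫u², impossible since c < 1; so 1−α > 0. By the sharp Poincaré inequality on H^1_0 of an interval of length L, ∫(u')² ≥ (π/L)²∫u² with equality for the first sine mode sin(π(x−x₀)/L) (x₀ the left endpoint), so the inequality holds for all u iff (1−α)(π/L)² ≥ α − c, i.e. α ≤ ((π/L)² + c)/((π/L)² + 1) = (1 + c(L/π)²)/(1 + (L/π)²). (Direct route, valid since c ≤ 0: Poincaré gives c∫u² ≥ c(L/π)²∫(u')², so a(u,u) ≥ (1 + c(L/π)²)∫(u')², while ||u||_{H^1}² ≤ (1 + (L/π)²)∫(u')²; dividing yields the same α.) With (π/L)² = 9*π^2/4 and c = -31/2, the largest admissible constant is α = ((π/L)² + c)/((π/L)² + 1).
Simplifying, α = (-62 + 9*π^2)/(4 + 9*π^2).


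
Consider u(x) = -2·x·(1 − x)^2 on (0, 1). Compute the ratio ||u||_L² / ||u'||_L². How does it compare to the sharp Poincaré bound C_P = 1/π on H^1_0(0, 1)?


||u||_L² / ||u'||_L² = sqrt(14)/14 < C_P = 1/π.

u(x) = -2·x·(1 − x)^2, so u'(x) = 2*(1 - 3*x)*(x - 1).
u(x) = -2·x·(1 − x)^2 vanishes at x = 0 and x = 1, so u ∈ H^1_0(0, 1). Differentiate via the product rule and integrate the resulting polynomials term by term.
  ∫_0^1 u² dx = ∫_0^1 (4*x^6 - 16*x^5 + 24*x^4 - 16*x^3 + 4*x^2) dx. Term by term:
    ∫_0^1 4*x^6 dx = 4/7;  ∫_0^1 -16*x^5 dx = -8/3;  ∫_0^1 24*x^4 dx = 24/5;
    ∫_0^1 -16*x^3 dx = -4;  ∫_0^1 4*x^2 dx = 4/3.
  Sum: 4/7 − 8/3 + 24/5 − 4 + 4/3 = 4/105.
  ∫_0^1 (u')² dx = ∫_0^1 (36*x^4 - 96*x^3 + 88*x^2 - 32*x + 4) dx. Term by term:
    ∫_0^1 36*x^4 dx = 36/5;  ∫_0^1 -96*x^3 dx = -24;  ∫_0^1 88*x^2 dx = 88/3;
    ∫_0^1 -32*x dx = -16;  ∫_0^1 4 dx = 4.
  Sum: 36/5 − 24 + 88/3 − 16 + 4 = 8/15.
∫_0^1 u² dx = 4/105, so ||u||_L² = 2*sqrt(105)/105.
∫_0^1 (u')² dx = 8/15, so ||u'||_L² = 2*sqrt(30)/15.
Ratio ||u||_L² / ||u'||_L² = sqrt(14)/14.
Sharp Poincaré constant on H^1_0(0, 1) is C_P = L/π = 1/π, achieved by sin(π·x).
A polynomial bump cannot attain the sharp Poincaré constant (only the first sine eigenfunction does), so the ratio is strictly less than C_P, consistent with ||u||_L² ≤ C_P ||u'||_L².


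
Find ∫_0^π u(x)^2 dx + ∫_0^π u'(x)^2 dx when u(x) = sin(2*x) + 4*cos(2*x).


||u||_{H^1(0,π)}^2 = 85*π/2

u'(x) = -8*sin(2*x) + 2*cos(2*x).
Expand u² and (u')² and integrate term by term on (0, π), using: for integers n ≥ 1, ∫_0^π sin²(nx) dx = ∫_0^π cos²(nx) dx = π/2; for n ≠ n', ∫_0^π sin(nx)sin(n'x) dx = ∫_0^π cos(nx)cos(n'x) dx = 0; and by product-to-sum, ∫_0^π sin(nx)cos(n'x) dx = ½∫_0^π [sin((n+n')x) + sin((n−n')x)] dx, which is 0 when n+n' is even and 2n/(n²−n'²) when n+n' is odd (it need not vanish on (0, π)).
  u² squared terms: (4)²·∫cos(2x)² dx = 16·π/2 = 8*π;  (1)²·∫sin(2x)² dx = 1·π/2 = π/2.
  u² cross terms: 2·(4)·(1)·∫cos(2x)·sin(2x) dx = 8·(0) = 0.
  So ∫_0^π u² dx = 8*π + π/2 + 0 = 17*π/2.
  (u')² squared terms: (-8)²·∫sin(2x)² dx = 64·π/2 = 32*π;  (2)²·∫cos(2x)² dx = 4·π/2 = 2*π.
  (u')² cross terms: 2·(-8)·(2)·∫sin(2x)·cos(2x) dx = -32·(0) = 0.
  So ∫_0^π (u')² dx = 32*π + 2*π + 0 = 34*π.
||u||_{H^1}^2 = (17*π/2) + (34*π) = 85*π/2.


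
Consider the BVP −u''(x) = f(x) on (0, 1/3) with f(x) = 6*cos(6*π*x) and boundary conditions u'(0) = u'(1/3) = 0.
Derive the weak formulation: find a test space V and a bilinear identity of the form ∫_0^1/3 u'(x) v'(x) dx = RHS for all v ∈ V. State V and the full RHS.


V = H^1(0, 1/3) (no boundary constraint on v; u is determined up to an additive constant); weak form: ∫_0^1/3 u'v' dx = ∫_0^1/3 (6*cos(6*π*x)) v dx for all v ∈ V.

Multiply both sides by a test function v and integrate from 0 to 1/3:
  ∫_0^1/3 −u''(x) v(x) dx = ∫_0^1/3 f(x) v(x) dx.
Integrate the LHS by parts once:
  ∫_0^1/3 −u'' v dx = −[u'(x) v(x)]_0^1/3 + ∫_0^1/3 u'(x) v'(x) dx.
Thus ∫_0^1/3 u'(x) v'(x) dx = ∫_0^1/3 f(x) v(x) dx + [u'(x) v(x)]_0^1/3.
Choose V so that boundary terms are either known or forced to vanish.
u has homogeneous Neumann: u'(0) = u'(1/3) = 0. So [u' v]_0^1/3 = 0·v(1/3) − 0·v(0) = 0 for any v; take V = H^1(0, 1/3).
Weak formulation: find u (satisfying any essential BC) such that ∫_0^1/3 u'(x) v'(x) dx = ∫_0^1/3 f v dx for all v ∈ V (homogeneous Neumann, so boundary terms vanish).
Substituting f(x) = 6*cos(6*π*x), the right-hand side is ∫_0^1/3 (6*cos(6*π*x)) v dx.
Compatibility check (pure Neumann): taking v ≡ 1 ∈ V gives 0 = ∫_0^1/3 f dx + (0) − (0), i.e. ∫_0^1/3 f dx must equal u'(0) − u'(1/3) = 0. Indeed ∫_0^1/3 (6*cos(6*π*x)) dx = 0, so the data are compatible. The solution is then unique only up to an additive constant (fix it e.g. by requiring ∫_0^1/3 u dx = 0).
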